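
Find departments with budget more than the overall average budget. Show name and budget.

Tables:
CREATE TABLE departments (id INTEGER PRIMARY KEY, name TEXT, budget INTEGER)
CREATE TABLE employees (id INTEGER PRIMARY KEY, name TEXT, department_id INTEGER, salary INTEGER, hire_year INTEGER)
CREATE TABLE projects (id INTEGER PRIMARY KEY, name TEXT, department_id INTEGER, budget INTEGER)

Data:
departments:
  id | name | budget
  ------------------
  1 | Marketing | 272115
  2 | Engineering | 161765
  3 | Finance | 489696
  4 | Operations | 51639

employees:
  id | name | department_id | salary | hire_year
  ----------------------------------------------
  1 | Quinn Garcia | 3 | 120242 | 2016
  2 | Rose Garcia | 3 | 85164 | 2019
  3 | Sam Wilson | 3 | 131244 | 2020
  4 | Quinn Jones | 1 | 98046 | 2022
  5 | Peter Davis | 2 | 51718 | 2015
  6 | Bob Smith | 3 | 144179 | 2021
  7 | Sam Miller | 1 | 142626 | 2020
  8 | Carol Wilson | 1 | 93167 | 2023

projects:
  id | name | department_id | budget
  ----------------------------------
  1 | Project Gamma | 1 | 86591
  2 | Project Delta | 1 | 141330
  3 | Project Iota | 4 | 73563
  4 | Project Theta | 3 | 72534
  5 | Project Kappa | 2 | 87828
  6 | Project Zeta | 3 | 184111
SELECT name, budget FROM departments WHERE budget > (SELECT AVG(budget) FROM departments)

Execution result:
name | budget
Marketing | 272115
Finance | 489696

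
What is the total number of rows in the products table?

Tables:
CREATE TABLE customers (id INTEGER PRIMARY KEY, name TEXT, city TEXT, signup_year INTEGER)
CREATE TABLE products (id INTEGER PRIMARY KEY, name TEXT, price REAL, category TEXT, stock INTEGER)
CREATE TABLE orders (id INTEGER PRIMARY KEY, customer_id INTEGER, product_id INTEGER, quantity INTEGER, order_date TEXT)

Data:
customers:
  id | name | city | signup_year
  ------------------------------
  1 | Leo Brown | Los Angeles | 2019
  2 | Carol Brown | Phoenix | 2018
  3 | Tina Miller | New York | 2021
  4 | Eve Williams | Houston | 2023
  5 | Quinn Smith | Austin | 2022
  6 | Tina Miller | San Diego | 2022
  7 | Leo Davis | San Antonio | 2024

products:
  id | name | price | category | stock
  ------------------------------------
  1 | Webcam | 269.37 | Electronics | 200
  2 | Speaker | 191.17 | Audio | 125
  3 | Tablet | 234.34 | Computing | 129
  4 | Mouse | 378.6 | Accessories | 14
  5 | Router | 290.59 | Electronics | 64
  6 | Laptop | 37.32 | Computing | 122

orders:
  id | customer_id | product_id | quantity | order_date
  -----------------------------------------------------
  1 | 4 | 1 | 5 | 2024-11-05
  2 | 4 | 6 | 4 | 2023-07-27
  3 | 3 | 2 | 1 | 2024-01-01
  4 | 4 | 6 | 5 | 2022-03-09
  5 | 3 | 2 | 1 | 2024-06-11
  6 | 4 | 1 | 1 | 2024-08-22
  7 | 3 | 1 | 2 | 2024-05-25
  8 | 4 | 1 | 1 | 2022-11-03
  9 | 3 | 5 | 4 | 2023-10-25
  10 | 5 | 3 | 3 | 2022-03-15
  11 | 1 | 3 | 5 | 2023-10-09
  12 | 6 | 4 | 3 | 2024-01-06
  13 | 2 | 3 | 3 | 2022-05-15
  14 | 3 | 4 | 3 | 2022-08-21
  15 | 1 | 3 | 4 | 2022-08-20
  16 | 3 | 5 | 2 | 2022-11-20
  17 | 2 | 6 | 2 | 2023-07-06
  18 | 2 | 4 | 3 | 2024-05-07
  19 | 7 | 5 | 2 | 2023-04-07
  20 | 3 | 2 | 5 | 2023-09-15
SELECT COUNT(*) FROM products

Execution result:
6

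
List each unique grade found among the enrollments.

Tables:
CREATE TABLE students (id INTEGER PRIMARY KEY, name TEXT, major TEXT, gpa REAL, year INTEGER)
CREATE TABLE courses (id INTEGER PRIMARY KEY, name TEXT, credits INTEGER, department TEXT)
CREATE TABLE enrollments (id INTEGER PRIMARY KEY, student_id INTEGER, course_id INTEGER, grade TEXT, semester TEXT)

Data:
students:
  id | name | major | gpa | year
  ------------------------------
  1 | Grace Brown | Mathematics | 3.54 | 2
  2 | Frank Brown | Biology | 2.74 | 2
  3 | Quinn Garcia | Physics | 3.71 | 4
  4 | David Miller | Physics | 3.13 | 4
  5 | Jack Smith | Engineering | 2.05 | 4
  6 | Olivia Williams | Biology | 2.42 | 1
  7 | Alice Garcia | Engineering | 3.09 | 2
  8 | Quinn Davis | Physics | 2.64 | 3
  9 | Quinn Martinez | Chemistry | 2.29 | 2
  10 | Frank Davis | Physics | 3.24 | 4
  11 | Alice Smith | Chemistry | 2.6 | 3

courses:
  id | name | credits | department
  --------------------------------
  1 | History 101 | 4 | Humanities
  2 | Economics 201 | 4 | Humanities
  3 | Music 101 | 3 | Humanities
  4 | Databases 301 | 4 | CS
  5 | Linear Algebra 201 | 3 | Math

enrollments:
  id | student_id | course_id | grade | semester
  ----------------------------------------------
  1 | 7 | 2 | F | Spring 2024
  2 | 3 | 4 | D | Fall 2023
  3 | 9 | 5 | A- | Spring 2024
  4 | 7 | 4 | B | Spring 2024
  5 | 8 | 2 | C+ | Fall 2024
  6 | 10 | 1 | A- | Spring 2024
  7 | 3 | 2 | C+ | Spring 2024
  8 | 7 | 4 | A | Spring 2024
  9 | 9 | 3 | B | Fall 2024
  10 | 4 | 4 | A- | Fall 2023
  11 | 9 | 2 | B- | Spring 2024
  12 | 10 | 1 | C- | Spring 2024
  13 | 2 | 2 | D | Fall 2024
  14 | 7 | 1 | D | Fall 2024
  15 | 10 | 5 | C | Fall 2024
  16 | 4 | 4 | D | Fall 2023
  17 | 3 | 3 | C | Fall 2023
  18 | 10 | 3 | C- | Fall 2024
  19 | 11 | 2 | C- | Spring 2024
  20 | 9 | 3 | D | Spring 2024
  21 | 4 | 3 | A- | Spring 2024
SELECT DISTINCT grade FROM enrollments

Execution result:
grade
F
D
A-
B
C+
A
B-
C-
C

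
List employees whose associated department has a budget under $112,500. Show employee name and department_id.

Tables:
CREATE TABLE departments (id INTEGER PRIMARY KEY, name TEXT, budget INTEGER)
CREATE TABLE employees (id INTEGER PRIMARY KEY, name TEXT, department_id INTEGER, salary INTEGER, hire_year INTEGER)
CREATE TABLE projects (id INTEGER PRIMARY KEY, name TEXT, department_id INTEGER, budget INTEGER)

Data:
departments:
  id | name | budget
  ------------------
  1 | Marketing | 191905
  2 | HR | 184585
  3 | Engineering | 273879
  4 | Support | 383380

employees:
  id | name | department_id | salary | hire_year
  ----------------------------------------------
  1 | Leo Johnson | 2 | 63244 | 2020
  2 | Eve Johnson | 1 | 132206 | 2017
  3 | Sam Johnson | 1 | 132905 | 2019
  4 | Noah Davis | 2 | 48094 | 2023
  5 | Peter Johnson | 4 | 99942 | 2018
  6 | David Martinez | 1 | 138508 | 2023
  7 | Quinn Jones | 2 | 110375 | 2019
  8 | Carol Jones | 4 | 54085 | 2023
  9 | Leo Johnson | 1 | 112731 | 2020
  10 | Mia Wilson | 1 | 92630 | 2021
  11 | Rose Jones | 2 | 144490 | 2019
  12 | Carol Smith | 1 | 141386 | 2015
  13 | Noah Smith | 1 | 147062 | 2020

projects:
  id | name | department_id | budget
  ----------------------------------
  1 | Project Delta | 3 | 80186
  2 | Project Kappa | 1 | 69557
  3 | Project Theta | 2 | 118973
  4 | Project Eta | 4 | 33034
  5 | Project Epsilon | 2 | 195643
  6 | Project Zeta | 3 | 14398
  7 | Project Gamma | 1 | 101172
SELECT name, department_id FROM employees WHERE department_id IN (SELECT id FROM departments WHERE budget < 112500)

Execution result:
(no rows)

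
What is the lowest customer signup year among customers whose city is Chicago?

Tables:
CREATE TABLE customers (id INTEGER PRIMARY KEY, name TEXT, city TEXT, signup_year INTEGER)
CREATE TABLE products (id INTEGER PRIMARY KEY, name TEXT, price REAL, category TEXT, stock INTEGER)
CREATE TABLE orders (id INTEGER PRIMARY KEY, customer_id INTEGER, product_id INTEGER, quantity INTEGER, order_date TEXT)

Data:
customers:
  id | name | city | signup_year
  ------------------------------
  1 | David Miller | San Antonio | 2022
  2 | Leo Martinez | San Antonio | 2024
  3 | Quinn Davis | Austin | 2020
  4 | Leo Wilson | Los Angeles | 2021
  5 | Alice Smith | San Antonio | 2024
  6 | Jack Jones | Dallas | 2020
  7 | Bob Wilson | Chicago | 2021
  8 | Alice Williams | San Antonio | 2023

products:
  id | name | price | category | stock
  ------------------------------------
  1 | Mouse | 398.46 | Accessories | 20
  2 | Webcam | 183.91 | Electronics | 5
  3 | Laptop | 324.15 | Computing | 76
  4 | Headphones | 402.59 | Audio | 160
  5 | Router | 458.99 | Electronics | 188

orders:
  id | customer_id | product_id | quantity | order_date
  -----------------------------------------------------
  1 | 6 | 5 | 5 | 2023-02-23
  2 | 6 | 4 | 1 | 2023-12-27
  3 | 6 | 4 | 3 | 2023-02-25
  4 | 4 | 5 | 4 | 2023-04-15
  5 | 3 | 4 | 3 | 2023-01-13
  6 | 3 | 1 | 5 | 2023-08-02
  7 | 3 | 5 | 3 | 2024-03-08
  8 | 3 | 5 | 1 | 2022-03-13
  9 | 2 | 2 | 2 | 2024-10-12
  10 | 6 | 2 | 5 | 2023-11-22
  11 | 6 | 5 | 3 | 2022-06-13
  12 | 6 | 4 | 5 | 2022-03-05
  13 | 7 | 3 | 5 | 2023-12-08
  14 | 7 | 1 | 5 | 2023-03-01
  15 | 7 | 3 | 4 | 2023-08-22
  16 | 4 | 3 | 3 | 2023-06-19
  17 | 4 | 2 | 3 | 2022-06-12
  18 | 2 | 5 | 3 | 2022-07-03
SELECT MIN(signup_year) FROM customers WHERE city = 'Chicago'

Execution result:
2021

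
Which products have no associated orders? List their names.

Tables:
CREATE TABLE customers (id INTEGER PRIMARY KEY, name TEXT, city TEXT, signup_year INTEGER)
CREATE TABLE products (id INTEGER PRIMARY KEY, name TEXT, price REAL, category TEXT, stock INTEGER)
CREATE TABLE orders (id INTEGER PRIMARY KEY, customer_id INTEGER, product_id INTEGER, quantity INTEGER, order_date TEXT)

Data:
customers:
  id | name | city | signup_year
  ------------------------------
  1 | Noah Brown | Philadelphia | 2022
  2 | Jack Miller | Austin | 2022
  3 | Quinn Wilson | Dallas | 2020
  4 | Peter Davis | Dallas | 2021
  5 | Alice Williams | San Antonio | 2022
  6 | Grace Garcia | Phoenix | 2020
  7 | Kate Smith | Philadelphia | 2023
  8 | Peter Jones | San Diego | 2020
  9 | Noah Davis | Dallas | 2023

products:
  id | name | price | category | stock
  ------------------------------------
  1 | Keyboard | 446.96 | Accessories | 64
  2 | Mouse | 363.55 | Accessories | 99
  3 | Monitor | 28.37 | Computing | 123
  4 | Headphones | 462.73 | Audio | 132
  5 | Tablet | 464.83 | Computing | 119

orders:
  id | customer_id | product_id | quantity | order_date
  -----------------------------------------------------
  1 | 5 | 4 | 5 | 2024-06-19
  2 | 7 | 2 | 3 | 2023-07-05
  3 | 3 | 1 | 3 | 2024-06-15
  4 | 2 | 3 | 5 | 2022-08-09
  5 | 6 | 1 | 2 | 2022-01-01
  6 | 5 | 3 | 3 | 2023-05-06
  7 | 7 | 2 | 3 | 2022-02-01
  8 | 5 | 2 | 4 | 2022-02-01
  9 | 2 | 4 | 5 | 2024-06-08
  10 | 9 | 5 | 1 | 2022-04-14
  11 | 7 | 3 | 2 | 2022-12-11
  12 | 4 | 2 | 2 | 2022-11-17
SELECT p.name FROM products p LEFT JOIN orders c ON c.product_id = p.id WHERE c.id IS NULL

Execution result:
(no rows)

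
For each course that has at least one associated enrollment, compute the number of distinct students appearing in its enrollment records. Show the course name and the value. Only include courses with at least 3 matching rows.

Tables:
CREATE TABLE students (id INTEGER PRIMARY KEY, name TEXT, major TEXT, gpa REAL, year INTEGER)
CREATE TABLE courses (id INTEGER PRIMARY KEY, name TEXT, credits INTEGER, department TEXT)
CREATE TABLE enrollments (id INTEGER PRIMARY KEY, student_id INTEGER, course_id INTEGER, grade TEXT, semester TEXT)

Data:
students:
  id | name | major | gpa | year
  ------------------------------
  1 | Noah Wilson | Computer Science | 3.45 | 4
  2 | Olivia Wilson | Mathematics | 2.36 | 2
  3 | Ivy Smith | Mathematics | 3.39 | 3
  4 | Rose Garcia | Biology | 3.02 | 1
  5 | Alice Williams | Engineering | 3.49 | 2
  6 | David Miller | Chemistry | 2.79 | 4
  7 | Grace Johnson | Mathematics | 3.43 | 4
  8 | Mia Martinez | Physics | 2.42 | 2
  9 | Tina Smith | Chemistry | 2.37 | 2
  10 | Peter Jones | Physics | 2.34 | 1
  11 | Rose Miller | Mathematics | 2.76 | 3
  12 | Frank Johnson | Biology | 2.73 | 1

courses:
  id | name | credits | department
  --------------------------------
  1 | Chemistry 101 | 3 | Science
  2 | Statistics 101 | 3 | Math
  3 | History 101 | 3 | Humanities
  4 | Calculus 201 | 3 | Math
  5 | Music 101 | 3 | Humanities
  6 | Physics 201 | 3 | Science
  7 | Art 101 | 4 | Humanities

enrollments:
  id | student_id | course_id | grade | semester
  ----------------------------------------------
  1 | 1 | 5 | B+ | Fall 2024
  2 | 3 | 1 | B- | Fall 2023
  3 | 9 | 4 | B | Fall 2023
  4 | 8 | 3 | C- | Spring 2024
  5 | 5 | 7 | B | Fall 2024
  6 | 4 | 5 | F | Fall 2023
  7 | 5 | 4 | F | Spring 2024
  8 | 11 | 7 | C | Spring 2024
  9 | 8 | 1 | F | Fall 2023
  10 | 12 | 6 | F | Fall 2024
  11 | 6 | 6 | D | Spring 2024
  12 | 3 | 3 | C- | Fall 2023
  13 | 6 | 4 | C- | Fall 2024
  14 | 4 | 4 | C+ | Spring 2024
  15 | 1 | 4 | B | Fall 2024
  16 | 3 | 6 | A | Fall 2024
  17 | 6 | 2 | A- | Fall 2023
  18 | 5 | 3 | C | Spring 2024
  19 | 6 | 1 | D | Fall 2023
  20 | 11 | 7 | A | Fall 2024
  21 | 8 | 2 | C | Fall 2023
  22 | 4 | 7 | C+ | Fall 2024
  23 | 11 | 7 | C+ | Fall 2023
SELECT p.name, COUNT(DISTINCT c.student_id) AS distinct_student_count FROM enrollments c JOIN courses p ON c.course_id = p.id GROUP BY p.id, p.name HAVING COUNT(*) >= 3

Execution result:
name | distinct_student_count
Chemistry 101 | 3
History 101 | 3
Calculus 201 | 5
Physics 201 | 3
Art 101 | 3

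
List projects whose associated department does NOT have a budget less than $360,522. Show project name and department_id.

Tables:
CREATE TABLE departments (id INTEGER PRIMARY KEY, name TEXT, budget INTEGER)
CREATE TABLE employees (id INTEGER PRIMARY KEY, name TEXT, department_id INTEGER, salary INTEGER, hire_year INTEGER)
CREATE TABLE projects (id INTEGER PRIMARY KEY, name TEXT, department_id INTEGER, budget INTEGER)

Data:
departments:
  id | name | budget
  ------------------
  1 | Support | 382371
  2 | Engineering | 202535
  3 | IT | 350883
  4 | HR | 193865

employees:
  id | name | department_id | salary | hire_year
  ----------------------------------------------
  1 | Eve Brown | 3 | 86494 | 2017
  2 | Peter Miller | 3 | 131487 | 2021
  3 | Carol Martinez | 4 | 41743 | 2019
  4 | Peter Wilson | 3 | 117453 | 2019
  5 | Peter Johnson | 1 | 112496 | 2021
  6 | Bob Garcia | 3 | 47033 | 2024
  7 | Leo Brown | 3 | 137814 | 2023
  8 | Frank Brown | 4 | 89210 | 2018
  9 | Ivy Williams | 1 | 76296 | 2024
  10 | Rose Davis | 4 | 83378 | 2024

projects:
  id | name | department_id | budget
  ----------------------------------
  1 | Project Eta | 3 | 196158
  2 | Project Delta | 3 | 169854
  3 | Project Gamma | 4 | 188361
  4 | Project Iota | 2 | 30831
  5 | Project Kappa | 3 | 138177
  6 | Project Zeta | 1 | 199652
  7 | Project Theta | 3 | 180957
SELECT name, department_id FROM projects WHERE department_id NOT IN (SELECT id FROM departments WHERE budget < 360522)

Execution result:
name | department_id
Project Zeta | 1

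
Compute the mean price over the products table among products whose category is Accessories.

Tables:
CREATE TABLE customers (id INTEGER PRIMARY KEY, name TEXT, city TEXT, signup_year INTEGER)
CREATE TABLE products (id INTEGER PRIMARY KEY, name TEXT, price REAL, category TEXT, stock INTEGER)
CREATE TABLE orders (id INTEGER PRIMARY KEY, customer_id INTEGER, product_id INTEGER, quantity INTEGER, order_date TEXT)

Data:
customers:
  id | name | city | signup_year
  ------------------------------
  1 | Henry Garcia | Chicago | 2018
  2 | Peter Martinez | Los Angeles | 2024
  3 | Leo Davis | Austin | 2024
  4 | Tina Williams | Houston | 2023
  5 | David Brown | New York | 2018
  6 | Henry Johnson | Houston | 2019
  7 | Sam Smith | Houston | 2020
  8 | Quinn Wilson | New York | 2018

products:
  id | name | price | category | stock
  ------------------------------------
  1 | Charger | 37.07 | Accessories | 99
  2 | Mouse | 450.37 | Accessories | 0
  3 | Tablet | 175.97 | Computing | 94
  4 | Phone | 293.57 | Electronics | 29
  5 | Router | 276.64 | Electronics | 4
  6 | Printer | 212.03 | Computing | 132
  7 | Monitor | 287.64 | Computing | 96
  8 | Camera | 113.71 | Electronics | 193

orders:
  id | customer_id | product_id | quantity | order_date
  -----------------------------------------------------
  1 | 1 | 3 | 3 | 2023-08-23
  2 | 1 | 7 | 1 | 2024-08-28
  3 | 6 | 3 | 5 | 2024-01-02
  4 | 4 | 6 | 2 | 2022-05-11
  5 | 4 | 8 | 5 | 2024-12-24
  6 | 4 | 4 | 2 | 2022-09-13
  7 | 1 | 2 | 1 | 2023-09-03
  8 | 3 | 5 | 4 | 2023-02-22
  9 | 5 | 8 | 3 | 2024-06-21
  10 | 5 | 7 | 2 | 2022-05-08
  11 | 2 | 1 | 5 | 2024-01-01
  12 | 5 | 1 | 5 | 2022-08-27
SELECT AVG(price) FROM products WHERE category = 'Accessories'

Execution result:
243.72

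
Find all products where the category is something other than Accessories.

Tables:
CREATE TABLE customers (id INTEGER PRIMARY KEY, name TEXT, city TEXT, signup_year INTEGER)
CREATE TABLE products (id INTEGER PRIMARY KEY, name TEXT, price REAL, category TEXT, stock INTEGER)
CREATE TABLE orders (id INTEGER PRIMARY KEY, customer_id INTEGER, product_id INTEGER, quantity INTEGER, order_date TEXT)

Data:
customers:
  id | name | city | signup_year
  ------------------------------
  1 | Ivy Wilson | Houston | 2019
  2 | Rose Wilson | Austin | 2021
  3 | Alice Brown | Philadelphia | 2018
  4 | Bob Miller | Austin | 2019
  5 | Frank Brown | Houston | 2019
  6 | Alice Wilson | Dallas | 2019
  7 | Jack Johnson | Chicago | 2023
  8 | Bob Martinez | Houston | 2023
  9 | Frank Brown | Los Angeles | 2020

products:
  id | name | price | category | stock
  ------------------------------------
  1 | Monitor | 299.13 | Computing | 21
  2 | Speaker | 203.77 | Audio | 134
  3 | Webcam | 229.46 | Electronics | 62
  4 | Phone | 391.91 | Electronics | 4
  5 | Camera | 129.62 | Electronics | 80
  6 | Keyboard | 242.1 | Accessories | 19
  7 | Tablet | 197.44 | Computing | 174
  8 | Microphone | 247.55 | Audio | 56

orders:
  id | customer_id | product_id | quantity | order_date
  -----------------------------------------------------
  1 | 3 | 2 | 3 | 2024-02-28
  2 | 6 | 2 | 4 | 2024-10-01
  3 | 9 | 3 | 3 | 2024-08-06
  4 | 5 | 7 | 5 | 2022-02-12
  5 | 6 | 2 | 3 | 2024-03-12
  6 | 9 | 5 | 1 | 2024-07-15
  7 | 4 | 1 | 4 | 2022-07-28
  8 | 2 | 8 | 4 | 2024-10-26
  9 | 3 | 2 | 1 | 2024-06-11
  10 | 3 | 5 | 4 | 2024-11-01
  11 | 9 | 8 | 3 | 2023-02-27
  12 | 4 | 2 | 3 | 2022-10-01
SELECT name, category FROM products WHERE category <> 'Accessories'

Execution result:
name | category
Monitor | Computing
Speaker | Audio
Webcam | Electronics
Phone | Electronics
Camera | Electronics
Tablet | Computing
Microphone | Audio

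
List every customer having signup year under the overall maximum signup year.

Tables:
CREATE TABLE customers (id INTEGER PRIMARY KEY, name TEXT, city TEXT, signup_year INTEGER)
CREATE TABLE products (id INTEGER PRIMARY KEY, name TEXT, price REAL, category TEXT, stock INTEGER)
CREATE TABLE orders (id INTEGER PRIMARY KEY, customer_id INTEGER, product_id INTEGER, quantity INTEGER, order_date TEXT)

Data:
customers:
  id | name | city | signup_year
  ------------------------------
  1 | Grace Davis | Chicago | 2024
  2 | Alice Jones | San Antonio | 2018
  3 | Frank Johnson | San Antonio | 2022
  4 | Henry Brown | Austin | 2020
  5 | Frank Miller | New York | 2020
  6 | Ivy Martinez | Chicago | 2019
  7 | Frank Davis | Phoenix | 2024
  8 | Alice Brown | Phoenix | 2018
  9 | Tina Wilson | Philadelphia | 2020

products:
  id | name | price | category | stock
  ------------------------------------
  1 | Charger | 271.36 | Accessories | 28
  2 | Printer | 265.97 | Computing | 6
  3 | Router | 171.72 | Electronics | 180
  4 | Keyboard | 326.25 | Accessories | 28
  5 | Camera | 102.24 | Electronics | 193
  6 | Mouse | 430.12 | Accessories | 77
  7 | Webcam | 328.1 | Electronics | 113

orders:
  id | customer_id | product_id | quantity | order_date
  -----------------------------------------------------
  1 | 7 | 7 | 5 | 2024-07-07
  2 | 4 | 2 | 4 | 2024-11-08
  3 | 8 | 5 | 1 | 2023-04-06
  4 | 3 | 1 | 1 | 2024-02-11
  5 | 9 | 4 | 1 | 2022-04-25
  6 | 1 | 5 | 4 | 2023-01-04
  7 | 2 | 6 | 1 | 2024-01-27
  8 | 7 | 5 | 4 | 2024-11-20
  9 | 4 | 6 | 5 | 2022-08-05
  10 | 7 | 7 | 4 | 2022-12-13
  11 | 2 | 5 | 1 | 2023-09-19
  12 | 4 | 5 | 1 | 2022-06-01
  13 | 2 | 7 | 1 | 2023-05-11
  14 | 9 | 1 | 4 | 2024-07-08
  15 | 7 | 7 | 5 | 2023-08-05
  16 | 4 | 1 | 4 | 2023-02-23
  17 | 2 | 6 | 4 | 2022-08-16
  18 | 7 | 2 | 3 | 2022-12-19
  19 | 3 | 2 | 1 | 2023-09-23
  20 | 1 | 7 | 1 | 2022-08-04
SELECT name, signup_year FROM customers WHERE signup_year < (SELECT MAX(signup_year) FROM customers)

Execution result:
name | signup_year
Alice Jones | 2018
Frank Johnson | 2022
Henry Brown | 2020
Frank Miller | 2020
Ivy Martinez | 2019
Alice Brown | 2018
Tina Wilson | 2020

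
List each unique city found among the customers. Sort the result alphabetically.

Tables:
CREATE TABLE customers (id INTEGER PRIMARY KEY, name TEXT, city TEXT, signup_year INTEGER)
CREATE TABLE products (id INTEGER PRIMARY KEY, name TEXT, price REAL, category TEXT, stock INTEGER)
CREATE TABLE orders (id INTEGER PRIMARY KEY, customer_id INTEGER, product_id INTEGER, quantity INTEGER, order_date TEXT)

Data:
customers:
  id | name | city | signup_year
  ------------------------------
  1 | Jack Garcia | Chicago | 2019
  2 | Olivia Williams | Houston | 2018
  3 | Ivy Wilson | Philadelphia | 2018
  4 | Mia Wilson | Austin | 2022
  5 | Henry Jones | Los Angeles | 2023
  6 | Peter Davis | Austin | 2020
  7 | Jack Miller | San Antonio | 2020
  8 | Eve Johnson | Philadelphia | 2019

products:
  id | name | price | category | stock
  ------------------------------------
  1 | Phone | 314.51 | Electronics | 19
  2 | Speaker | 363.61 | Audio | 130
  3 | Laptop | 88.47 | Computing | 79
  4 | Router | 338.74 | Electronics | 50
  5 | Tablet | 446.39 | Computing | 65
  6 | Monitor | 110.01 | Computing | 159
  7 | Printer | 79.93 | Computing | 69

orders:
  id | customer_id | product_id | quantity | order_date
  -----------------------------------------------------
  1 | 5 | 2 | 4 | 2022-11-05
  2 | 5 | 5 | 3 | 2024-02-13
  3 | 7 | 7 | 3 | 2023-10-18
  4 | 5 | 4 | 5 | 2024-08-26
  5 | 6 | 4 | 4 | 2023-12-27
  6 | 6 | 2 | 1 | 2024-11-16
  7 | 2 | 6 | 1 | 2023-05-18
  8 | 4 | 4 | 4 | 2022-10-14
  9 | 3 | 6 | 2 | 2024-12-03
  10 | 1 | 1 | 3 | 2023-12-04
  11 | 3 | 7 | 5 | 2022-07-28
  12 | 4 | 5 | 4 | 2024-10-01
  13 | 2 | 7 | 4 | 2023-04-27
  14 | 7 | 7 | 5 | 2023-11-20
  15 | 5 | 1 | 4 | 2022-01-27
SELECT DISTINCT city FROM customers ORDER BY city

Execution result:
city
Austin
Chicago
Houston
Los Angeles
Philadelphia
San Antonio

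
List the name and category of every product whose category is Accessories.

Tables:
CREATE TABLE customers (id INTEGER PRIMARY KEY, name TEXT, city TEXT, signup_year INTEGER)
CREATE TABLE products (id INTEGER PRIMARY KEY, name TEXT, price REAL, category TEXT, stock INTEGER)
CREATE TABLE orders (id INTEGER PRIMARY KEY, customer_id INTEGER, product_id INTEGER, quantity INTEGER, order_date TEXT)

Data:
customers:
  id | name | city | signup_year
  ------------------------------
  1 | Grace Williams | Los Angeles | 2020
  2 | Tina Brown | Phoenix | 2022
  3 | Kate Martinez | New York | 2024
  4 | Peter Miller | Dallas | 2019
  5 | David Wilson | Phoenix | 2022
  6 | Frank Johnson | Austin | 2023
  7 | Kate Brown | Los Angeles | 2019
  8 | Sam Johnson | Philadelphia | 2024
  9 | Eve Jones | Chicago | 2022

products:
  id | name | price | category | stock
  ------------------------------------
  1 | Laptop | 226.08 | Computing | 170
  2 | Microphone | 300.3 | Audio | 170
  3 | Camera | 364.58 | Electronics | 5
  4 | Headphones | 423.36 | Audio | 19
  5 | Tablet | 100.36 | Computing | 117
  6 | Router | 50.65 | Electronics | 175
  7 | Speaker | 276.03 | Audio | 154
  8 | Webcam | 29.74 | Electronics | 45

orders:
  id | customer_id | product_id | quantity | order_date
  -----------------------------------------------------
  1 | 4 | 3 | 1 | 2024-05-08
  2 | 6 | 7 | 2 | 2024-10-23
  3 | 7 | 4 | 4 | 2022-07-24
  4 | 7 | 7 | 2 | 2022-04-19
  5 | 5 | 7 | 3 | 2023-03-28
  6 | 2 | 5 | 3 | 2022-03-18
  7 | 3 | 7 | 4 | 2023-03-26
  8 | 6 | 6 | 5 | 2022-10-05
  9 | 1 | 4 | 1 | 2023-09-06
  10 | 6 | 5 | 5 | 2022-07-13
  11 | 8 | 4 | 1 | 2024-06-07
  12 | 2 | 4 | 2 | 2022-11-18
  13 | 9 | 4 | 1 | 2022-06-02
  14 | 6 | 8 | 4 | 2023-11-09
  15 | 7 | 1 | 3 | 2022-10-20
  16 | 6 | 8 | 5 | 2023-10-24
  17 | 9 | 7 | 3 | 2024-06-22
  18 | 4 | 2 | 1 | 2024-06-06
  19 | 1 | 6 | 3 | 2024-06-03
SELECT name, category FROM products WHERE category = 'Accessories'

Execution result:
(no rows)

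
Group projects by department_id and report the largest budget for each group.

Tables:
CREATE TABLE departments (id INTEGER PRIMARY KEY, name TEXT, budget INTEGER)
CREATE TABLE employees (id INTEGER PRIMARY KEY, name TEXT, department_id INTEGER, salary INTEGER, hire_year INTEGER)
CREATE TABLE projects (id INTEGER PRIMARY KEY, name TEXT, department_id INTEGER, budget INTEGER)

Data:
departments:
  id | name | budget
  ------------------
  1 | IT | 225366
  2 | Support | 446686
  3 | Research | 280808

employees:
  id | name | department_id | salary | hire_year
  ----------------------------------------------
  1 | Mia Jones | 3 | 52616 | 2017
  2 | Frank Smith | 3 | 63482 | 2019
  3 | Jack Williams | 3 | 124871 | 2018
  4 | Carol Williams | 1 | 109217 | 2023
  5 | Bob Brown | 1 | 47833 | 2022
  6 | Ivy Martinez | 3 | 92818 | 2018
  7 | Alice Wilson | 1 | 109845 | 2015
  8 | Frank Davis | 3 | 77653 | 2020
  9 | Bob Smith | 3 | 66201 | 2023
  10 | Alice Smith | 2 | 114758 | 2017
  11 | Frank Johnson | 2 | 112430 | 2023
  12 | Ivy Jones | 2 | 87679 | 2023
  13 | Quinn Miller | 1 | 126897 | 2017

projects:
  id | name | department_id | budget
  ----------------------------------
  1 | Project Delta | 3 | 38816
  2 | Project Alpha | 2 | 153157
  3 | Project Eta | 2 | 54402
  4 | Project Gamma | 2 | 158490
SELECT department_id, MAX(budget) AS max_budget FROM projects GROUP BY department_id

Execution result:
department_id | max_budget
2 | 158490
3 | 38816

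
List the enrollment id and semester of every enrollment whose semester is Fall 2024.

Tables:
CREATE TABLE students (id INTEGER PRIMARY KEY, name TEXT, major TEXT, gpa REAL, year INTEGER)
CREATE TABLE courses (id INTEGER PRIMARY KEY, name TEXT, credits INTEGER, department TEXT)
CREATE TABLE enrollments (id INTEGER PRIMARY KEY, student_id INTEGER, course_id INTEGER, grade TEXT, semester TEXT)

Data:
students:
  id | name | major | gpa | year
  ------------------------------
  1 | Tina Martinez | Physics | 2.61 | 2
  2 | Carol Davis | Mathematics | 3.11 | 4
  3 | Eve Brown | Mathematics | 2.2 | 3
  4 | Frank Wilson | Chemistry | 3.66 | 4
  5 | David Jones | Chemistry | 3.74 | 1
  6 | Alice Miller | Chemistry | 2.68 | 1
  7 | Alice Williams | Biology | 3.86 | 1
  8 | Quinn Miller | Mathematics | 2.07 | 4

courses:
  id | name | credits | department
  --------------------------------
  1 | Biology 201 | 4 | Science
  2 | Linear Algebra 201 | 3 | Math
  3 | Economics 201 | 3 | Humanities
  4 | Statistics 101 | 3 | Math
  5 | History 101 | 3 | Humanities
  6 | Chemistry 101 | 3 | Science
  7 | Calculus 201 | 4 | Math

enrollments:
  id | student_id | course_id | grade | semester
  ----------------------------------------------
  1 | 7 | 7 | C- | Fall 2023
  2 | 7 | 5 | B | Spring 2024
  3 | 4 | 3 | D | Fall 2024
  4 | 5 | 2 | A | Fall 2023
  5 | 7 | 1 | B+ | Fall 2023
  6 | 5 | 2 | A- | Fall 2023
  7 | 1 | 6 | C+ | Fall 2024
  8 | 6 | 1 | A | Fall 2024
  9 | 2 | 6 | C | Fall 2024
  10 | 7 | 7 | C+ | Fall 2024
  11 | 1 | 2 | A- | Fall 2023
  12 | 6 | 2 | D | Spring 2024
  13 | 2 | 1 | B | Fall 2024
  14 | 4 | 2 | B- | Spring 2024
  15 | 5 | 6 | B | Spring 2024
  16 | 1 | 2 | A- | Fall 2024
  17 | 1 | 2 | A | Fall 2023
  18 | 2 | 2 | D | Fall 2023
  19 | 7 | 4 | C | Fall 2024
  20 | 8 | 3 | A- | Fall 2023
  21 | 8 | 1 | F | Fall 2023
SELECT id, semester FROM enrollments WHERE semester = 'Fall 2024'

Execution result:
id | semester
3 | Fall 2024
7 | Fall 2024
8 | Fall 2024
9 | Fall 2024
10 | Fall 2024
13 | Fall 2024
16 | Fall 2024
19 | Fall 2024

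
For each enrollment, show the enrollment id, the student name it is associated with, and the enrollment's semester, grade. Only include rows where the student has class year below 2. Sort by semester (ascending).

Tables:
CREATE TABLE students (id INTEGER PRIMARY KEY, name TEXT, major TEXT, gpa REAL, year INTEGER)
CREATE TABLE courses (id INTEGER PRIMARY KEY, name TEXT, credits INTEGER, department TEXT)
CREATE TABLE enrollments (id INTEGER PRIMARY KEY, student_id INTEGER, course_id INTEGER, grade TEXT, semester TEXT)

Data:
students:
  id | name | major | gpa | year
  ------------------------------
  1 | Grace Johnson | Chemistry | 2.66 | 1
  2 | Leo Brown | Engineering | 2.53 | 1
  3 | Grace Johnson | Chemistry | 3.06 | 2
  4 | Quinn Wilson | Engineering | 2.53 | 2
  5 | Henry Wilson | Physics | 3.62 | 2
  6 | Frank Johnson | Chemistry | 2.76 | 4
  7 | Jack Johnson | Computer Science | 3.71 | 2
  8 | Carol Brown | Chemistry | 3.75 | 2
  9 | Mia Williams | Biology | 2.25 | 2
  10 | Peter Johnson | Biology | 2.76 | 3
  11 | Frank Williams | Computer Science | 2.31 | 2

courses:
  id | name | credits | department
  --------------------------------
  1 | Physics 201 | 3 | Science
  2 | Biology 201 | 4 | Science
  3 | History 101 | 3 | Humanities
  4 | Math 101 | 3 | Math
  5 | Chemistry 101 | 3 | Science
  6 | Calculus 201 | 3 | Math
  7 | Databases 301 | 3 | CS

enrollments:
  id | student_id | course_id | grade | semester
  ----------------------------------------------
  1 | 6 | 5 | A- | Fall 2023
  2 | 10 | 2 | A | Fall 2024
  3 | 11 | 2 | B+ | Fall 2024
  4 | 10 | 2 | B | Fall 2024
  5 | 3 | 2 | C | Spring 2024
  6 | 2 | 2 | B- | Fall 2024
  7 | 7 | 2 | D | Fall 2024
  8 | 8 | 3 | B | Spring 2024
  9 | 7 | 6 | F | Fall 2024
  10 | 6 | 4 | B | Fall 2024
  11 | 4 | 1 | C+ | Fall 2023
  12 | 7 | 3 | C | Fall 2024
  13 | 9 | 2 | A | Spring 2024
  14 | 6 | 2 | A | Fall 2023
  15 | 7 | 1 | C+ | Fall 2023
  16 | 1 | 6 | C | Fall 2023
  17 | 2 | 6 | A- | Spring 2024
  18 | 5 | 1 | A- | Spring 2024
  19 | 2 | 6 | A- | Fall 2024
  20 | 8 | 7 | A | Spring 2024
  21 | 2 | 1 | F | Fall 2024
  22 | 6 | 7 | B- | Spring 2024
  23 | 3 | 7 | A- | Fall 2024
SELECT c.id, p.name AS student, c.semester, c.grade FROM enrollments c JOIN students p ON c.student_id = p.id WHERE p.year < 2 ORDER BY c.semester ASC

Execution result:
id | student | semester | grade
16 | Grace Johnson | Fall 2023 | C
6 | Leo Brown | Fall 2024 | B-
19 | Leo Brown | Fall 2024 | A-
21 | Leo Brown | Fall 2024 | F
17 | Leo Brown | Spring 2024 | A-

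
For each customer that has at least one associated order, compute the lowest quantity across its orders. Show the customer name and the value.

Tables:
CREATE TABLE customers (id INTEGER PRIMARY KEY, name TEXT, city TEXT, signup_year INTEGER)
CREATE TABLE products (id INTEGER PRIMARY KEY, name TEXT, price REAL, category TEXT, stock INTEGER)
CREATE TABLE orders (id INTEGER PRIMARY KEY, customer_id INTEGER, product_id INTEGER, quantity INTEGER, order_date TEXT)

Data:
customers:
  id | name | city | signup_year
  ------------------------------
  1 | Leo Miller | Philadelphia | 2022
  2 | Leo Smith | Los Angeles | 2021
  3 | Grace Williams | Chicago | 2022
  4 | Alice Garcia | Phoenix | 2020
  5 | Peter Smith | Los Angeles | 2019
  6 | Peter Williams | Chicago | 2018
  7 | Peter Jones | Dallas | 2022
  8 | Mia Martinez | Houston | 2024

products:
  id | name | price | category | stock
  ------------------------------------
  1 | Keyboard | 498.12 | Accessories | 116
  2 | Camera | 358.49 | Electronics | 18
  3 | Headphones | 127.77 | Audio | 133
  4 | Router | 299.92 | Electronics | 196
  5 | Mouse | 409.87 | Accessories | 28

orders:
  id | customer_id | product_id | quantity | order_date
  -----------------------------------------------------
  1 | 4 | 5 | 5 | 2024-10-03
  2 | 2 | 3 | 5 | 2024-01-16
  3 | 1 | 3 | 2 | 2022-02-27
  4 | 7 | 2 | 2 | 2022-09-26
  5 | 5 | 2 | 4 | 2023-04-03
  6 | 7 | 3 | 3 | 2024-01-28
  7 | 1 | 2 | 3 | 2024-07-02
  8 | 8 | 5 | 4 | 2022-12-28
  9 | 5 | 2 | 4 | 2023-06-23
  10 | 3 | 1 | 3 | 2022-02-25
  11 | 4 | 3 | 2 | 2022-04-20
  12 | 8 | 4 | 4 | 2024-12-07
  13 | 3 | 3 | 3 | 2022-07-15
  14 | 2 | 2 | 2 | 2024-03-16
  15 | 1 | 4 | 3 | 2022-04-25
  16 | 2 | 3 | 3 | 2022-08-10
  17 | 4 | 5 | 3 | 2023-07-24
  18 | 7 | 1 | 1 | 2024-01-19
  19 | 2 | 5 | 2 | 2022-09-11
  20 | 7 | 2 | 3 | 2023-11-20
SELECT p.name, MIN(c.quantity) AS min_quantity FROM orders c JOIN customers p ON c.customer_id = p.id GROUP BY p.id, p.name

Execution result:
name | min_quantity
Leo Miller | 2
Leo Smith | 2
Grace Williams | 3
Alice Garcia | 2
Peter Smith | 4
Peter Jones | 1
Mia Martinez | 4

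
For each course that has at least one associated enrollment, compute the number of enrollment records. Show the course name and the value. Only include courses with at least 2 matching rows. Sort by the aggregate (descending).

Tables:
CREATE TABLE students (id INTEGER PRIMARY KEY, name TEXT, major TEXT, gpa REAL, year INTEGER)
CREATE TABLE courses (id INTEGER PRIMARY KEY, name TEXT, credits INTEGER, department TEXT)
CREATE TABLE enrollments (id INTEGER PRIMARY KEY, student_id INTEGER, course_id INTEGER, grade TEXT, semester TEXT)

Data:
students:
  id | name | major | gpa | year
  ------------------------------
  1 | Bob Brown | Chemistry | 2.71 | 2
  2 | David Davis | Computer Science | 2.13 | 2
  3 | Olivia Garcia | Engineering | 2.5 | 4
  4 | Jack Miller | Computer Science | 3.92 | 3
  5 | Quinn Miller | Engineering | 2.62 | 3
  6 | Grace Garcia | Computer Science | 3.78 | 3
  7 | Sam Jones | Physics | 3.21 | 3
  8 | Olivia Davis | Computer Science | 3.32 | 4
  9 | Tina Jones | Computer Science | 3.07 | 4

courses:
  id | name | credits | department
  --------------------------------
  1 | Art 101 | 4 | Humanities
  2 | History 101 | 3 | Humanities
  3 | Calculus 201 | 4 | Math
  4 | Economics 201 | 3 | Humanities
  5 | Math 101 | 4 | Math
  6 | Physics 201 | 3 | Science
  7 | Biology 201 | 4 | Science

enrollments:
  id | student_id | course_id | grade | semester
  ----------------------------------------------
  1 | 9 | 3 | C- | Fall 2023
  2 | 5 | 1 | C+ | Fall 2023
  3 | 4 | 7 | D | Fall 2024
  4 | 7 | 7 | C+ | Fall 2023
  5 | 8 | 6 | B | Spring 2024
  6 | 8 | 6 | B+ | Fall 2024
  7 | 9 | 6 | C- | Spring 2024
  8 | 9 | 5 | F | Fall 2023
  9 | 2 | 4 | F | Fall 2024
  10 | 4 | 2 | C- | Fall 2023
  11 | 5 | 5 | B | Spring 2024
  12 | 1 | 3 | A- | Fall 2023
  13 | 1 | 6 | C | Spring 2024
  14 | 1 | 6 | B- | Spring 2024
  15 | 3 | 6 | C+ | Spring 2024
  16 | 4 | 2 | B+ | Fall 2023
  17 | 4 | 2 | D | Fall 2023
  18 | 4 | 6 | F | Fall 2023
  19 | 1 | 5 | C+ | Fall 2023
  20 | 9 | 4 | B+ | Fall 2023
SELECT p.name, COUNT(*) AS n FROM enrollments c JOIN courses p ON c.course_id = p.id GROUP BY p.id, p.name HAVING COUNT(*) >= 2 ORDER BY n DESC

Execution result:
name | n
Physics 201 | 7
History 101 | 3
Math 101 | 3
Calculus 201 | 2
Economics 201 | 2
Biology 201 | 2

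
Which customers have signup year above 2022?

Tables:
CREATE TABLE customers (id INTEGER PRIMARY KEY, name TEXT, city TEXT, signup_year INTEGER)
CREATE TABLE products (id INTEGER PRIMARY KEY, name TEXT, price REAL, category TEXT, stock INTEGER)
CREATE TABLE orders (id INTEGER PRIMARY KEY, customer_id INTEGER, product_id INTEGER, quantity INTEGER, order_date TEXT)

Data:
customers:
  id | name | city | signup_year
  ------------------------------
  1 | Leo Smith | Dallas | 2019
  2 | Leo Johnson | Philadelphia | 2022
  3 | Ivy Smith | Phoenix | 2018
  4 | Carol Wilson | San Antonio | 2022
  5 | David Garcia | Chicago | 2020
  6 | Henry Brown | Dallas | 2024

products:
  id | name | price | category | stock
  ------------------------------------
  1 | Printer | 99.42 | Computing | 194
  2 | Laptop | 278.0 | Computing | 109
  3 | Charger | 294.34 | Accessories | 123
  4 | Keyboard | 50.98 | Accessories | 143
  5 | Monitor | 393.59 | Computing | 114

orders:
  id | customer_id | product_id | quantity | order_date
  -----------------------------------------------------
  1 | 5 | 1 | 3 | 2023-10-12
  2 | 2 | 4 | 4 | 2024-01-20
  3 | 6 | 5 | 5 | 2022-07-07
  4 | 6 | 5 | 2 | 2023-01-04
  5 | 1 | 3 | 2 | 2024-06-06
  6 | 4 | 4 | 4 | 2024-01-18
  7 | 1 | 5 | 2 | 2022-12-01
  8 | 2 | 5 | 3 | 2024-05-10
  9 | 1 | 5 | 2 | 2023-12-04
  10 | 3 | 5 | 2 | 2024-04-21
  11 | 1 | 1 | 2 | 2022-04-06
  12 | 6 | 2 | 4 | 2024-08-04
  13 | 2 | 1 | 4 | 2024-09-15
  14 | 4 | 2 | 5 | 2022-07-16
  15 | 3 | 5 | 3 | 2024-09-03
SELECT name, signup_year FROM customers WHERE signup_year > 2022

Execution result:
name | signup_year
Henry Brown | 2024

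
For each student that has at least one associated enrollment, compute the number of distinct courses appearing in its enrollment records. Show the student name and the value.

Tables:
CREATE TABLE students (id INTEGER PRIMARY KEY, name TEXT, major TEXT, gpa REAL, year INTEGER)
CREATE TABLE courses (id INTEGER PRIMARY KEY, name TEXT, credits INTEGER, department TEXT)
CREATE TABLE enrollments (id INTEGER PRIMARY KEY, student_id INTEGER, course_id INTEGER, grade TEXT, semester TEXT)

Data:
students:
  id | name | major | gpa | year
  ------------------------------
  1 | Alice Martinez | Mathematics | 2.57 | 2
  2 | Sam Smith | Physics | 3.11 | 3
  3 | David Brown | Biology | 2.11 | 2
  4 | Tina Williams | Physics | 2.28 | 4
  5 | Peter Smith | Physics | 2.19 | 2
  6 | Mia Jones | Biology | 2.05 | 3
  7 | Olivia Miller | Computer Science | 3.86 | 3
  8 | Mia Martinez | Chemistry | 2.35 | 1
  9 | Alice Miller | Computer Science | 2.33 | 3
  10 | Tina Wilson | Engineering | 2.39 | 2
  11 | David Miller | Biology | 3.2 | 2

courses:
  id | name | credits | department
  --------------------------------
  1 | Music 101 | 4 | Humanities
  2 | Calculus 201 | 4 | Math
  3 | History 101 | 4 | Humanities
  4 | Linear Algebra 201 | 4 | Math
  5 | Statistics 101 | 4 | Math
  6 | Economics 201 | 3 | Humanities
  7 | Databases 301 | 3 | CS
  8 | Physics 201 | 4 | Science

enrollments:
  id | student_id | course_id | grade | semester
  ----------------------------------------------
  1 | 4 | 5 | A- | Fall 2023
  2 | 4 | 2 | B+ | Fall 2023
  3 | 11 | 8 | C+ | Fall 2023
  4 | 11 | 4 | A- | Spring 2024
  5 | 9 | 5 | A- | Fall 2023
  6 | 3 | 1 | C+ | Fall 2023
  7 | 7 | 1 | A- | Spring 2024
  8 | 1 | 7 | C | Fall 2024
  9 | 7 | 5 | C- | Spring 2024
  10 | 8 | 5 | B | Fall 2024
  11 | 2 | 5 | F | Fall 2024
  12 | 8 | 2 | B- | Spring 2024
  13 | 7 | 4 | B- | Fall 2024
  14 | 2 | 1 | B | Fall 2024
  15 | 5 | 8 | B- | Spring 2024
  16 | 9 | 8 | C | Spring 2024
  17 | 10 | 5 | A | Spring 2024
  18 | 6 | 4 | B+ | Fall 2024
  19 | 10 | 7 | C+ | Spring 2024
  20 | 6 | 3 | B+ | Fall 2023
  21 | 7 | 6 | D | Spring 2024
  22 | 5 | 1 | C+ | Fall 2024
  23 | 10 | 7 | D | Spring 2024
SELECT p.name, COUNT(DISTINCT c.course_id) AS distinct_course_count FROM enrollments c JOIN students p ON c.student_id = p.id GROUP BY p.id, p.name

Execution result:
name | distinct_course_count
Alice Martinez | 1
Sam Smith | 2
David Brown | 1
Tina Williams | 2
Peter Smith | 2
Mia Jones | 2
Olivia Miller | 4
Mia Martinez | 2
Alice Miller | 2
Tina Wilson | 2
David Miller | 2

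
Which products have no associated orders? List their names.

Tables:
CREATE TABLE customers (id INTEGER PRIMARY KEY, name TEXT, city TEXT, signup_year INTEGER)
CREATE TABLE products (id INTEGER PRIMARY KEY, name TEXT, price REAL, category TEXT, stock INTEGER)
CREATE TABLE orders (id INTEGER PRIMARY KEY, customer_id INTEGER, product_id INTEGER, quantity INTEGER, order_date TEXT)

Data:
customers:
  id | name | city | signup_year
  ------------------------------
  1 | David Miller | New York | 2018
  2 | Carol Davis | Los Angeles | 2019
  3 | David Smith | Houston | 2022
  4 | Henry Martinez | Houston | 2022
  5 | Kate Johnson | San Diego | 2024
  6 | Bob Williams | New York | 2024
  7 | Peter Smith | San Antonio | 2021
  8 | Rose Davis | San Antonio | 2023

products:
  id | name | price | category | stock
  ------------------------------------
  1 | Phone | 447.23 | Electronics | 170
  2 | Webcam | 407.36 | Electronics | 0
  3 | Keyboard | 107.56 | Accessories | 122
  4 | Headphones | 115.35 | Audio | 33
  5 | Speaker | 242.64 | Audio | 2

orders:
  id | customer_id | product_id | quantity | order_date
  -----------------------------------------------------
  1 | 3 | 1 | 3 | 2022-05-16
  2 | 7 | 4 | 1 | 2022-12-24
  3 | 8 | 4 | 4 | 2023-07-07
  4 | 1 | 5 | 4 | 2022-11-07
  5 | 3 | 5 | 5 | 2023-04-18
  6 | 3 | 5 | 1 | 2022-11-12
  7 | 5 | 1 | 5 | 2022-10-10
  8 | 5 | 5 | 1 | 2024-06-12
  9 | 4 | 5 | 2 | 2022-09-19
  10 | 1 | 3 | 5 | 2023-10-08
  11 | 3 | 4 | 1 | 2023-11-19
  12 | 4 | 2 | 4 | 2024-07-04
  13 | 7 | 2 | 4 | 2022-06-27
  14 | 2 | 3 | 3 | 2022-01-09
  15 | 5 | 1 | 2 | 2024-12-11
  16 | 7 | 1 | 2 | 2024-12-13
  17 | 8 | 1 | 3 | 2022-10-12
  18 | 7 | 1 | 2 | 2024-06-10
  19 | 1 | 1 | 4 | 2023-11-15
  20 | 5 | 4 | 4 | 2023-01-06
SELECT p.name FROM products p LEFT JOIN orders c ON c.product_id = p.id WHERE c.id IS NULL

Execution result:
(no rows)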